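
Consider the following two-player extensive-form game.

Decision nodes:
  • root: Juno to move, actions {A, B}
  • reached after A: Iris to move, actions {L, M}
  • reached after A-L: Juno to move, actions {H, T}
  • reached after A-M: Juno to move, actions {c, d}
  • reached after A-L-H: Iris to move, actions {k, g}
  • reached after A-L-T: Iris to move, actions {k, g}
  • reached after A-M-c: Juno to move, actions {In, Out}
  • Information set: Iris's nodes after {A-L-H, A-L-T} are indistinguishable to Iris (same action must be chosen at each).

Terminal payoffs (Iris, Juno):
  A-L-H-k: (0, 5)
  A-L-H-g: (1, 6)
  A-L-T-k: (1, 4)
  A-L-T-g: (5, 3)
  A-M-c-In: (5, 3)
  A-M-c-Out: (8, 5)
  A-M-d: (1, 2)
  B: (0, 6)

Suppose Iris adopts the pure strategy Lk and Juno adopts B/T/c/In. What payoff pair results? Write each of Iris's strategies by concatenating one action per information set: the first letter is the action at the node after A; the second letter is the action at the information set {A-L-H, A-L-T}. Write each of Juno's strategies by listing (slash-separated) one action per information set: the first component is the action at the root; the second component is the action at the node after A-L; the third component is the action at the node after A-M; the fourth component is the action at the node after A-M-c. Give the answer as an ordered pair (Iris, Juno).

(0, 6)

Trace the play path from the root:
  Juno plays B
→ terminal payoff (0, 6).
(Iris's choice at the node after A is never reached on this path, so it doesn't affect the outcome.)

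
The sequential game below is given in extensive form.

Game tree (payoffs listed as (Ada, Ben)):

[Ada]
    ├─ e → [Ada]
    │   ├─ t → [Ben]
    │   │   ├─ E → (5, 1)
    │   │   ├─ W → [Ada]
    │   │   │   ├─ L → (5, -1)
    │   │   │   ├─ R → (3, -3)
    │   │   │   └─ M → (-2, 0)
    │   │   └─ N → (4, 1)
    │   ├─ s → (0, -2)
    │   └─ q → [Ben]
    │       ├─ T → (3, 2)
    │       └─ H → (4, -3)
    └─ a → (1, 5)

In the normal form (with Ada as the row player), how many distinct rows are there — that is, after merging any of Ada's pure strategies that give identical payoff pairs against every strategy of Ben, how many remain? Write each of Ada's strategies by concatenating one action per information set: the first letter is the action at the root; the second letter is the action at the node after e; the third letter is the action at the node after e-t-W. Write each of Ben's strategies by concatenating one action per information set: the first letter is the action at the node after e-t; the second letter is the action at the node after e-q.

Ada has 18 pure strategies: etL, etR, etM, esL, esR, esM, eqL, eqR, eqM, atL, atR, atM, asL, asR, asM, aqL, aqR, aqM. Columns: ET, EH, WT, WH, NT, NH.
{etL} → row (5,1) (5,1) (5,-1) (5,-1) (4,1) (4,1)
{etR} → row (5,1) (5,1) (3,-3) (3,-3) (4,1) (4,1)
{etM} → row (5,1) (5,1) (-2,0) (-2,0) (4,1) (4,1)
{esL, esR, esM} → row (0,-2) (0,-2) (0,-2) (0,-2) (0,-2) (0,-2)
{eqL, eqR, eqM} → row (3,2) (4,-3) (3,2) (4,-3) (3,2) (4,-3)
{atL, atR, atM, asL, asR, asM, aqL, aqR, aqM} → row (1,5) (1,5) (1,5) (1,5) (1,5) (1,5)
That's 6 distinct rows out of 18 strategies.

6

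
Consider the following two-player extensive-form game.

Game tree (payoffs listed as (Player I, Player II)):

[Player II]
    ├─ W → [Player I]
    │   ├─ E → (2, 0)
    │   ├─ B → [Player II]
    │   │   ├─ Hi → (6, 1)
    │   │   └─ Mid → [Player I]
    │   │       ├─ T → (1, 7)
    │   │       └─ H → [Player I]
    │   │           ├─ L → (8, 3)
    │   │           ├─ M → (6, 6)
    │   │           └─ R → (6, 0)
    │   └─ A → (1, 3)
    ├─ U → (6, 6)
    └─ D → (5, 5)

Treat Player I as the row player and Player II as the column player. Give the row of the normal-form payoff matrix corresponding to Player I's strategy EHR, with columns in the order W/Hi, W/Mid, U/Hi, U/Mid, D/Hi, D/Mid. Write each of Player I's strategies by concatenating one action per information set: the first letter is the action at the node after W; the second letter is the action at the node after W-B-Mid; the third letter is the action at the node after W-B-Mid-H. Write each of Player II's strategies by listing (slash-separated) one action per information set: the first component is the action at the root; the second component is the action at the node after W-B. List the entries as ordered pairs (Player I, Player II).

(2,0) (2,0) (6,6) (6,6) (5,5) (5,5)

vs W/Hi: Player II plays W → Player I plays E at [W] → (2, 0)
vs W/Mid: Player II plays W → Player I plays E at [W] → (2, 0)
vs U/Hi: Player II plays U → (6, 6)
vs U/Mid: Player II plays U → (6, 6)
vs D/Hi: Player II plays D → (5, 5)
vs D/Mid: Player II plays D → (5, 5)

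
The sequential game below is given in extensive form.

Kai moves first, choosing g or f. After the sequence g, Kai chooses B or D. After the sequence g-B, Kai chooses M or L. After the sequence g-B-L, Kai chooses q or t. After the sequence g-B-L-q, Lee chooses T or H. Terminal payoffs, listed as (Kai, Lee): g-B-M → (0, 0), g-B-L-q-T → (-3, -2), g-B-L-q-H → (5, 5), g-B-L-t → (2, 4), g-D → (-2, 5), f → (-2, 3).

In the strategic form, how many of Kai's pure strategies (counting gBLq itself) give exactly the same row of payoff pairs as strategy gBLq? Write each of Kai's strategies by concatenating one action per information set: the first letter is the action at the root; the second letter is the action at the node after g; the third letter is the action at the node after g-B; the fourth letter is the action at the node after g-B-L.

Row for gBLq (columns T, H): (-3,-2) (5,5).
Every one of Kai's information sets is on the play path for some reply by Lee when Kai follows gBLq.
Changing the action at any of them therefore changes at least one column, so only gBLq itself gives this row.

1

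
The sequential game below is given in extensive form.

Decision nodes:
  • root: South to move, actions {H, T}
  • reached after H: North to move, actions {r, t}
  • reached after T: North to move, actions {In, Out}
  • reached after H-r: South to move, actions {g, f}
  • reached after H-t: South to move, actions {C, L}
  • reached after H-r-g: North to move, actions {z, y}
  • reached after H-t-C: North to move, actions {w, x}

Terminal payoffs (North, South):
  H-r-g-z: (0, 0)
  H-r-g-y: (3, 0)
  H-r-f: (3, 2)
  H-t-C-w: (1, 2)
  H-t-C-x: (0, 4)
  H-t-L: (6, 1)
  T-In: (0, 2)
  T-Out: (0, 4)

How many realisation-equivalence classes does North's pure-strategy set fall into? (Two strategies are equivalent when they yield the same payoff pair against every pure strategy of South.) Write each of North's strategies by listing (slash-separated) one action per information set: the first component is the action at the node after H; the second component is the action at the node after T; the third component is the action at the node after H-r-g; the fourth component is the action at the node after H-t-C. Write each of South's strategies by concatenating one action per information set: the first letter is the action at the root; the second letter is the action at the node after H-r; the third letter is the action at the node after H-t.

8

North has 16 pure strategies: r/In/z/w, r/In/z/x, r/In/y/w, r/In/y/x, r/Out/z/w, r/Out/z/x, r/Out/y/w, r/Out/y/x, t/In/z/w, t/In/z/x, t/In/y/w, t/In/y/x, t/Out/z/w, t/Out/z/x, t/Out/y/w, t/Out/y/x. Columns: HgC, HgL, HfC, HfL, TgC, TgL, TfC, TfL.
{r/In/z/w, r/In/z/x} → row (0,0) (0,0) (3,2) (3,2) (0,2) (0,2) (0,2) (0,2)
{r/In/y/w, r/In/y/x} → row (3,0) (3,0) (3,2) (3,2) (0,2) (0,2) (0,2) (0,2)
{r/Out/z/w, r/Out/z/x} → row (0,0) (0,0) (3,2) (3,2) (0,4) (0,4) (0,4) (0,4)
{r/Out/y/w, r/Out/y/x} → row (3,0) (3,0) (3,2) (3,2) (0,4) (0,4) (0,4) (0,4)
{t/In/z/w, t/In/y/w} → row (1,2) (6,1) (1,2) (6,1) (0,2) (0,2) (0,2) (0,2)
{t/In/z/x, t/In/y/x} → row (0,4) (6,1) (0,4) (6,1) (0,2) (0,2) (0,2) (0,2)
{t/Out/z/w, t/Out/y/w} → row (1,2) (6,1) (1,2) (6,1) (0,4) (0,4) (0,4) (0,4)
{t/Out/z/x, t/Out/y/x} → row (0,4) (6,1) (0,4) (6,1) (0,4) (0,4) (0,4) (0,4)
That's 8 distinct rows out of 16 strategies.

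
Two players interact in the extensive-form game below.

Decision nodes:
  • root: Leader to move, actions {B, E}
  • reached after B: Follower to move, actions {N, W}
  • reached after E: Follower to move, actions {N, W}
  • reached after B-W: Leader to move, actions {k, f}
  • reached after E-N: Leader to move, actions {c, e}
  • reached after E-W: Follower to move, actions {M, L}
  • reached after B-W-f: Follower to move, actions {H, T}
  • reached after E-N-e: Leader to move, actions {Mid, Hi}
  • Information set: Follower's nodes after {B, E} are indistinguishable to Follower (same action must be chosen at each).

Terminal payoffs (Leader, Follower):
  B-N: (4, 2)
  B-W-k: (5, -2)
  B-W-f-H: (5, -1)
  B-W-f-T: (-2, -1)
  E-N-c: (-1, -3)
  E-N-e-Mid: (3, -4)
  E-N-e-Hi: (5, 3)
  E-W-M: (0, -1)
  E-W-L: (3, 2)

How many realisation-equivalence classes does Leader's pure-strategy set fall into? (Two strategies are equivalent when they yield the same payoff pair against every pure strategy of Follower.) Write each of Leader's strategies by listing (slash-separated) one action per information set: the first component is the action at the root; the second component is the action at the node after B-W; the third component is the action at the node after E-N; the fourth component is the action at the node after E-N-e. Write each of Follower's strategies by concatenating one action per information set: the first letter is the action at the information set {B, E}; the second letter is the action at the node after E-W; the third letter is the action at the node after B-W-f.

5

Leader has 16 pure strategies: B/k/c/Mid, B/k/c/Hi, B/k/e/Mid, B/k/e/Hi, B/f/c/Mid, B/f/c/Hi, B/f/e/Mid, B/f/e/Hi, E/k/c/Mid, E/k/c/Hi, E/k/e/Mid, E/k/e/Hi, E/f/c/Mid, E/f/c/Hi, E/f/e/Mid, E/f/e/Hi. Columns: NMH, NMT, NLH, NLT, WMH, WMT, WLH, WLT.
{B/k/c/Mid, B/k/c/Hi, B/k/e/Mid, B/k/e/Hi} → row (4,2) (4,2) (4,2) (4,2) (5,-2) (5,-2) (5,-2) (5,-2)
{B/f/c/Mid, B/f/c/Hi, B/f/e/Mid, B/f/e/Hi} → row (4,2) (4,2) (4,2) (4,2) (5,-1) (-2,-1) (5,-1) (-2,-1)
{E/k/c/Mid, E/k/c/Hi, E/f/c/Mid, E/f/c/Hi} → row (-1,-3) (-1,-3) (-1,-3) (-1,-3) (0,-1) (0,-1) (3,2) (3,2)
{E/k/e/Mid, E/f/e/Mid} → row (3,-4) (3,-4) (3,-4) (3,-4) (0,-1) (0,-1) (3,2) (3,2)
{E/k/e/Hi, E/f/e/Hi} → row (5,3) (5,3) (5,3) (5,3) (0,-1) (0,-1) (3,2) (3,2)
That's 5 distinct rows out of 16 strategies.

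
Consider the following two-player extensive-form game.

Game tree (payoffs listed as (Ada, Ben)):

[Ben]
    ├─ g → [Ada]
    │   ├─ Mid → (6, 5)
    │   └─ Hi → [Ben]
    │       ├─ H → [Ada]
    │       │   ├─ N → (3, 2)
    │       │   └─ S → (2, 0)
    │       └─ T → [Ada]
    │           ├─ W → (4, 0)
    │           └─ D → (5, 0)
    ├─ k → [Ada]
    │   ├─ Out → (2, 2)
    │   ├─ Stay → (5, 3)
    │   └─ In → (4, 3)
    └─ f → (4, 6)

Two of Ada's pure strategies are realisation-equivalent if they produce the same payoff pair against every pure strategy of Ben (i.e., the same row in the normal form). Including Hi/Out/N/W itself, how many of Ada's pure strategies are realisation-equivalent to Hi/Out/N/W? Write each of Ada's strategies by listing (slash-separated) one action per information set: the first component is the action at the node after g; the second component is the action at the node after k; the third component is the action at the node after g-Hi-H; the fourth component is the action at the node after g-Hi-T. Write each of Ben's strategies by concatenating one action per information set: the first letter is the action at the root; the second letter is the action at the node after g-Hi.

Row for Hi/Out/N/W (columns gH, gT, kH, kT, fH, fT): (3,2) (4,0) (2,2) (2,2) (4,6) (4,6).
Every one of Ada's information sets is on the play path for some reply by Ben when Ada follows Hi/Out/N/W.
Changing the action at any of them therefore changes at least one column, so only Hi/Out/N/W itself gives this row.

1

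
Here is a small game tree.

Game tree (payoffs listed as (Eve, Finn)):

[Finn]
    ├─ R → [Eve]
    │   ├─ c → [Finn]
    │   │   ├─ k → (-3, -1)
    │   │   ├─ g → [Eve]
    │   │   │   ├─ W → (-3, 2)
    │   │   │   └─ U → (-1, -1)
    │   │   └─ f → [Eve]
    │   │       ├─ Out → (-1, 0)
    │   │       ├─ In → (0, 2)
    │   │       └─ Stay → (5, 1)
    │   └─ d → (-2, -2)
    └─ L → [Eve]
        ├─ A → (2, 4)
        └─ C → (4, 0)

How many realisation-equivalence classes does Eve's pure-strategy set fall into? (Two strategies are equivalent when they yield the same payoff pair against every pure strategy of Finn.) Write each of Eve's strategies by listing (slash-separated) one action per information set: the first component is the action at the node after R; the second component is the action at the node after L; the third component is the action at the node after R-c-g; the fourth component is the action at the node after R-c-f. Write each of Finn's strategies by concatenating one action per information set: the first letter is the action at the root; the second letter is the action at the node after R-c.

Eve has 24 pure strategies: c/A/W/Out, c/A/W/In, c/A/W/Stay, c/A/U/Out, c/A/U/In, c/A/U/Stay, c/C/W/Out, c/C/W/In, c/C/W/Stay, c/C/U/Out, c/C/U/In, c/C/U/Stay, d/A/W/Out, d/A/W/In, d/A/W/Stay, d/A/U/Out, d/A/U/In, d/A/U/Stay, d/C/W/Out, d/C/W/In, d/C/W/Stay, d/C/U/Out, d/C/U/In, d/C/U/Stay. Columns: Rk, Rg, Rf, Lk, Lg, Lf.
{c/A/W/Out} → row (-3,-1) (-3,2) (-1,0) (2,4) (2,4) (2,4)
{c/A/W/In} → row (-3,-1) (-3,2) (0,2) (2,4) (2,4) (2,4)
{c/A/W/Stay} → row (-3,-1) (-3,2) (5,1) (2,4) (2,4) (2,4)
{c/A/U/Out} → row (-3,-1) (-1,-1) (-1,0) (2,4) (2,4) (2,4)
{c/A/U/In} → row (-3,-1) (-1,-1) (0,2) (2,4) (2,4) (2,4)
{c/A/U/Stay} → row (-3,-1) (-1,-1) (5,1) (2,4) (2,4) (2,4)
{c/C/W/Out} → row (-3,-1) (-3,2) (-1,0) (4,0) (4,0) (4,0)
{c/C/W/In} → row (-3,-1) (-3,2) (0,2) (4,0) (4,0) (4,0)
{c/C/W/Stay} → row (-3,-1) (-3,2) (5,1) (4,0) (4,0) (4,0)
{c/C/U/Out} → row (-3,-1) (-1,-1) (-1,0) (4,0) (4,0) (4,0)
{c/C/U/In} → row (-3,-1) (-1,-1) (0,2) (4,0) (4,0) (4,0)
{c/C/U/Stay} → row (-3,-1) (-1,-1) (5,1) (4,0) (4,0) (4,0)
{d/A/W/Out, d/A/W/In, d/A/W/Stay, d/A/U/Out, d/A/U/In, d/A/U/Stay} → row (-2,-2) (-2,-2) (-2,-2) (2,4) (2,4) (2,4)
{d/C/W/Out, d/C/W/In, d/C/W/Stay, d/C/U/Out, d/C/U/In, d/C/U/Stay} → row (-2,-2) (-2,-2) (-2,-2) (4,0) (4,0) (4,0)
That's 14 distinct rows out of 24 strategies.

14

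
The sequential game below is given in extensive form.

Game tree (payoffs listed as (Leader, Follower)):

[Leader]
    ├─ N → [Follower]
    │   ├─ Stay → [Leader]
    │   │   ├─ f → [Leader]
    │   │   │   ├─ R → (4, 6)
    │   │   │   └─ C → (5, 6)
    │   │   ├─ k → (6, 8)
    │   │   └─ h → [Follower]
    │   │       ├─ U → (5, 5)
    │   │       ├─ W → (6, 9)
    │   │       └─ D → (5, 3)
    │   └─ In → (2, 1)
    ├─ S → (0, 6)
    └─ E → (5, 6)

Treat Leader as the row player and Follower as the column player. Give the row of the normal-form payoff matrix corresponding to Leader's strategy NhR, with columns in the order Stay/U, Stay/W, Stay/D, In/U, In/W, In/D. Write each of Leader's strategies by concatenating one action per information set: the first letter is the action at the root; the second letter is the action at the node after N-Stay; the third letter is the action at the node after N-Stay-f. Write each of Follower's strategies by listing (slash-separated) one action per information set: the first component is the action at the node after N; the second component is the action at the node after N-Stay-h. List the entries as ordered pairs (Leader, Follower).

(5,5) (6,9) (5,3) (2,1) (2,1) (2,1)

vs Stay/U: Leader plays N → Follower plays Stay at [N] → Leader plays h at [N-Stay] → Follower plays U at [N-Stay-h] → (5, 5)
vs Stay/W: Leader plays N → Follower plays Stay at [N] → Leader plays h at [N-Stay] → Follower plays W at [N-Stay-h] → (6, 9)
vs Stay/D: Leader plays N → Follower plays Stay at [N] → Leader plays h at [N-Stay] → Follower plays D at [N-Stay-h] → (5, 3)
vs In/U: Leader plays N → Follower plays In at [N] → (2, 1)
vs In/W: Leader plays N → Follower plays In at [N] → (2, 1)
vs In/D: Leader plays N → Follower plays In at [N] → (2, 1)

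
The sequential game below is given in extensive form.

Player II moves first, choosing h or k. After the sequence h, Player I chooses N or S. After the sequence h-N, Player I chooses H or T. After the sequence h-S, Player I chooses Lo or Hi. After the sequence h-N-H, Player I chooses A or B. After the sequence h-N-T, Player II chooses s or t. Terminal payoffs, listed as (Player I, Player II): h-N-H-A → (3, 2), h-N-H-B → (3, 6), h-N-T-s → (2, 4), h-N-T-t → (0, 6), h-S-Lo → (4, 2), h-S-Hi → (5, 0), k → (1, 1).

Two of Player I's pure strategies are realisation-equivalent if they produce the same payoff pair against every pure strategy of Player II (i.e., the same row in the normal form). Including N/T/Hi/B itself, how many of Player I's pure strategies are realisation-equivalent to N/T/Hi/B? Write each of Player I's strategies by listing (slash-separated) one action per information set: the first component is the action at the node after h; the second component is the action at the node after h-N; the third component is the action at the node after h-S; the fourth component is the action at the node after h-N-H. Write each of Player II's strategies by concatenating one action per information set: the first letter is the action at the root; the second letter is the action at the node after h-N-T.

Row for N/T/Hi/B (columns hs, ht, ks, kt): (2,4) (0,6) (1,1) (1,1).
Under N/T/Hi/B, Player I's choice at the node after h-S and at the node after h-N-H can never be reached regardless of what Player II does, so varying those choices leaves every outcome unchanged.
Holding the reachable choices fixed and varying the unreachable ones freely already gives 2 × 2 = 4 equivalent strategies.
No other strategy reproduces this row, so those 4 are the full class: N/T/Lo/A, N/T/Lo/B, N/T/Hi/A, N/T/Hi/B.

4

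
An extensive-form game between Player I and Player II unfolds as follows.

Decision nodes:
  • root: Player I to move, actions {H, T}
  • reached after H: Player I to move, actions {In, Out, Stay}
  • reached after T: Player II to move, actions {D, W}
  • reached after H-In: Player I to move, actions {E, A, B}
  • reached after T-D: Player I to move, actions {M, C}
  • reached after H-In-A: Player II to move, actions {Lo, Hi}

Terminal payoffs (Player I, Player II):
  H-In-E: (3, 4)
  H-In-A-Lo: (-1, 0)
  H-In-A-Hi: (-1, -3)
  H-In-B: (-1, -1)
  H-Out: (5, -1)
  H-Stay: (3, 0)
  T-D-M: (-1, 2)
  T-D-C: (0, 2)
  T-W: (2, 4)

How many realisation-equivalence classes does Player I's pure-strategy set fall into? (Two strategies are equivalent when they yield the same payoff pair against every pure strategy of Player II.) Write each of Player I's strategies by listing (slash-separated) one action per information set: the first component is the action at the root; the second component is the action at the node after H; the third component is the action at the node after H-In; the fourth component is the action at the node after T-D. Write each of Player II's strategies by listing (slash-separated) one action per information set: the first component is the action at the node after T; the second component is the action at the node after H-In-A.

7

Player I has 36 pure strategies: H/In/E/M, H/In/E/C, H/In/A/M, H/In/A/C, H/In/B/M, H/In/B/C, H/Out/E/M, H/Out/E/C, H/Out/A/M, H/Out/A/C, H/Out/B/M, H/Out/B/C, H/Stay/E/M, H/Stay/E/C, H/Stay/A/M, H/Stay/A/C, H/Stay/B/M, H/Stay/B/C, T/In/E/M, T/In/E/C, T/In/A/M, T/In/A/C, T/In/B/M, T/In/B/C, T/Out/E/M, T/Out/E/C, T/Out/A/M, T/Out/A/C, T/Out/B/M, T/Out/B/C, T/Stay/E/M, T/Stay/E/C, T/Stay/A/M, T/Stay/A/C, T/Stay/B/M, T/Stay/B/C. Columns: D/Lo, D/Hi, W/Lo, W/Hi.
{H/In/E/M, H/In/E/C} → row (3,4) (3,4) (3,4) (3,4)
{H/In/A/M, H/In/A/C} → row (-1,0) (-1,-3) (-1,0) (-1,-3)
{H/In/B/M, H/In/B/C} → row (-1,-1) (-1,-1) (-1,-1) (-1,-1)
{H/Out/E/M, H/Out/E/C, H/Out/A/M, H/Out/A/C, H/Out/B/M, H/Out/B/C} → row (5,-1) (5,-1) (5,-1) (5,-1)
{H/Stay/E/M, H/Stay/E/C, H/Stay/A/M, H/Stay/A/C, H/Stay/B/M, H/Stay/B/C} → row (3,0) (3,0) (3,0) (3,0)
{T/In/E/M, T/In/A/M, T/In/B/M, T/Out/E/M, T/Out/A/M, T/Out/B/M, T/Stay/E/M, T/Stay/A/M, T/Stay/B/M} → row (-1,2) (-1,2) (2,4) (2,4)
{T/In/E/C, T/In/A/C, T/In/B/C, T/Out/E/C, T/Out/A/C, T/Out/B/C, T/Stay/E/C, T/Stay/A/C, T/Stay/B/C} → row (0,2) (0,2) (2,4) (2,4)
That's 7 distinct rows out of 36 strategies.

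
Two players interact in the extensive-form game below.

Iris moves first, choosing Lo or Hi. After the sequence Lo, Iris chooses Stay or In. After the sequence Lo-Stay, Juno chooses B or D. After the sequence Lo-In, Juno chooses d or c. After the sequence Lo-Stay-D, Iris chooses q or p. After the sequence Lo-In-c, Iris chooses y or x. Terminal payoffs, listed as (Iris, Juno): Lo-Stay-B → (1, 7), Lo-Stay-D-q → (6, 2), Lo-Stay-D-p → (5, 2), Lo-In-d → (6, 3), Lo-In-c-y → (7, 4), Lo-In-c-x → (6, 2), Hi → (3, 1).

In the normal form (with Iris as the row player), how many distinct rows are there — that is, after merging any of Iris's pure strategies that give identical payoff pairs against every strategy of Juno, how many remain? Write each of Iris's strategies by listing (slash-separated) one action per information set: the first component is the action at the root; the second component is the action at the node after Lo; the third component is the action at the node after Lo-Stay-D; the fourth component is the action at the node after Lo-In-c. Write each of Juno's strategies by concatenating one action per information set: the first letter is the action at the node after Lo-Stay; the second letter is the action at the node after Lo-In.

Iris has 16 pure strategies: Lo/Stay/q/y, Lo/Stay/q/x, Lo/Stay/p/y, Lo/Stay/p/x, Lo/In/q/y, Lo/In/q/x, Lo/In/p/y, Lo/In/p/x, Hi/Stay/q/y, Hi/Stay/q/x, Hi/Stay/p/y, Hi/Stay/p/x, Hi/In/q/y, Hi/In/q/x, Hi/In/p/y, Hi/In/p/x. Columns: Bd, Bc, Dd, Dc.
{Lo/Stay/q/y, Lo/Stay/q/x} → row (1,7) (1,7) (6,2) (6,2)
{Lo/Stay/p/y, Lo/Stay/p/x} → row (1,7) (1,7) (5,2) (5,2)
{Lo/In/q/y, Lo/In/p/y} → row (6,3) (7,4) (6,3) (7,4)
{Lo/In/q/x, Lo/In/p/x} → row (6,3) (6,2) (6,3) (6,2)
{Hi/Stay/q/y, Hi/Stay/q/x, Hi/Stay/p/y, Hi/Stay/p/x, Hi/In/q/y, Hi/In/q/x, Hi/In/p/y, Hi/In/p/x} → row (3,1) (3,1) (3,1) (3,1)
That's 5 distinct rows out of 16 strategies.

5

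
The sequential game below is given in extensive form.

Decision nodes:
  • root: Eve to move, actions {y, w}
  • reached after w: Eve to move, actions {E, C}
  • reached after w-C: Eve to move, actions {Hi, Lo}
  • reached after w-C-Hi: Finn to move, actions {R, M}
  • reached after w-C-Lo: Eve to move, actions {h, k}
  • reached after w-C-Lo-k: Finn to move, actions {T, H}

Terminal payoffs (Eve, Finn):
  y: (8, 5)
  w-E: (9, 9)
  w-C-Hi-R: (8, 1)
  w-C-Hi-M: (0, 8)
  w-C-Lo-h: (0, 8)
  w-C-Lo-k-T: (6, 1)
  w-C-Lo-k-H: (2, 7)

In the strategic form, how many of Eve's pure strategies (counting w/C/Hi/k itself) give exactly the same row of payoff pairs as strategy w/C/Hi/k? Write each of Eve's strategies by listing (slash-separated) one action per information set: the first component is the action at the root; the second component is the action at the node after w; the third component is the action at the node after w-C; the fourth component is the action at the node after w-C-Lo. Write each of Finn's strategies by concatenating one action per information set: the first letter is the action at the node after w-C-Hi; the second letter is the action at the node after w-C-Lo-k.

Row for w/C/Hi/k (columns RT, RH, MT, MH): (8,1) (8,1) (0,8) (0,8).
Under w/C/Hi/k, Eve's choice at the node after w-C-Lo can never be reached regardless of what Finn does, so varying those choices leaves every outcome unchanged.
Holding the reachable choices fixed and varying the unreachable one freely already gives 2 equivalent strategies.
No other strategy reproduces this row, so those 2 are the full class: w/C/Hi/h, w/C/Hi/k.

2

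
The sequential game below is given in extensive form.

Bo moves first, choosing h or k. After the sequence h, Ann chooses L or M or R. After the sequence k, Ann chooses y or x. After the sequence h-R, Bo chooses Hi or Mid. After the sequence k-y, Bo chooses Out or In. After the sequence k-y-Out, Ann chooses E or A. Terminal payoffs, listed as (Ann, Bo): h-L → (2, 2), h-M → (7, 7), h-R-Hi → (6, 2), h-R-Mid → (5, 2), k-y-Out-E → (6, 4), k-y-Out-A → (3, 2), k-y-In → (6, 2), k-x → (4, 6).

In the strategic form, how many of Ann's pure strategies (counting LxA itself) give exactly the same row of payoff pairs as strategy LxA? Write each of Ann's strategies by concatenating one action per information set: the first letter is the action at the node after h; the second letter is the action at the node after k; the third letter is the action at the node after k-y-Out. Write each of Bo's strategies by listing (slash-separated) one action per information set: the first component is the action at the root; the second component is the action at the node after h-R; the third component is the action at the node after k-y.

Row for LxA (columns h/Hi/Out, h/Hi/In, h/Mid/Out, h/Mid/In, k/Hi/Out, k/Hi/In, k/Mid/Out, k/Mid/In): (2,2) (2,2) (2,2) (2,2) (4,6) (4,6) (4,6) (4,6).
Under LxA, Ann's choice at the node after k-y-Out can never be reached regardless of what Bo does, so varying those choices leaves every outcome unchanged.
Holding the reachable choices fixed and varying the unreachable one freely already gives 2 equivalent strategies.
No other strategy reproduces this row, so those 2 are the full class: LxE, LxA.

2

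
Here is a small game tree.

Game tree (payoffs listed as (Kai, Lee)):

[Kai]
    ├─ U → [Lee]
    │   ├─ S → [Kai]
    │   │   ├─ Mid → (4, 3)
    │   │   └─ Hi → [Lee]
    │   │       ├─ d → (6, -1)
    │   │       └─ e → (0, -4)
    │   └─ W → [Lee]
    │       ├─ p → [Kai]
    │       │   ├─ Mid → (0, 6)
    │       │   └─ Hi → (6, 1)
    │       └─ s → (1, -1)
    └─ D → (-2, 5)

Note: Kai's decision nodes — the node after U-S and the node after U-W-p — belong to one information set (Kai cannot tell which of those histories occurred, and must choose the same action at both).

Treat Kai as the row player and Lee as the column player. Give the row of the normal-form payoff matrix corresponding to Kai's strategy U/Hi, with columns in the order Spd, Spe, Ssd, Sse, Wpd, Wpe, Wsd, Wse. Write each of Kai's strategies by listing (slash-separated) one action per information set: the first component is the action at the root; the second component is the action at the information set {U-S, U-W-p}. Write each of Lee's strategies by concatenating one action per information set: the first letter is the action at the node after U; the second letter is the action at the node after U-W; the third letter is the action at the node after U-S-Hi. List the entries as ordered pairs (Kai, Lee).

(6,-1) (0,-4) (6,-1) (0,-4) (6,1) (6,1) (1,-1) (1,-1)

vs Spd: Kai plays U → Lee plays S at [U] → Kai plays Hi at [U-S] → Lee plays d at [U-S-Hi] → (6, -1)
vs Spe: Kai plays U → Lee plays S at [U] → Kai plays Hi at [U-S] → Lee plays e at [U-S-Hi] → (0, -4)
vs Ssd: Kai plays U → Lee plays S at [U] → Kai plays Hi at [U-S] → Lee plays d at [U-S-Hi] → (6, -1)
vs Sse: Kai plays U → Lee plays S at [U] → Kai plays Hi at [U-S] → Lee plays e at [U-S-Hi] → (0, -4)
vs Wpd: Kai plays U → Lee plays W at [U] → Lee plays p at [U-W] → Kai plays Hi at [U-W-p] → (6, 1)
vs Wpe: Kai plays U → Lee plays W at [U] → Lee plays p at [U-W] → Kai plays Hi at [U-W-p] → (6, 1)
vs Wsd: Kai plays U → Lee plays W at [U] → Lee plays s at [U-W] → (1, -1)
vs Wse: Kai plays U → Lee plays W at [U] → Lee plays s at [U-W] → (1, -1)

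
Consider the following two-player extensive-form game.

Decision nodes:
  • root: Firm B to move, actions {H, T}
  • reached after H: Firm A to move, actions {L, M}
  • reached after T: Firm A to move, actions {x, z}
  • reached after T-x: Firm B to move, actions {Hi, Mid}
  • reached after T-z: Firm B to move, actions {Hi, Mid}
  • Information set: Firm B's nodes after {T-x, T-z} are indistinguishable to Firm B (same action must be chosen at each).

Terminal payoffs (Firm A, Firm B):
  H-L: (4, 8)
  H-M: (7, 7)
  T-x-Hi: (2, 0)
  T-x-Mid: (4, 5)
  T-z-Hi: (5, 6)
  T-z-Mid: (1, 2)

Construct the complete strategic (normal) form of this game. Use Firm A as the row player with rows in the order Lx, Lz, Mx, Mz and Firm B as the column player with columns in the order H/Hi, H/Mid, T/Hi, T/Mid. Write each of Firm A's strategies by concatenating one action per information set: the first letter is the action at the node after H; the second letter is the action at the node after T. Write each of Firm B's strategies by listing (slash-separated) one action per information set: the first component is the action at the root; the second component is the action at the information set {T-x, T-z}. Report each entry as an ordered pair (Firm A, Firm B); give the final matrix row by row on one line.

Row Lx: H/Hi→(4,8), H/Mid→(4,8), T/Hi→(2,0), T/Mid→(4,5)
Row Lz: H/Hi→(4,8), H/Mid→(4,8), T/Hi→(5,6), T/Mid→(1,2)
Row Mx: H/Hi→(7,7), H/Mid→(7,7), T/Hi→(2,0), T/Mid→(4,5)
Row Mz: H/Hi→(7,7), H/Mid→(7,7), T/Hi→(5,6), T/Mid→(1,2)

Lx: (4,8) (4,8) (2,0) (4,5) | Lz: (4,8) (4,8) (5,6) (1,2) | Mx: (7,7) (7,7) (2,0) (4,5) | Mz: (7,7) (7,7) (5,6) (1,2)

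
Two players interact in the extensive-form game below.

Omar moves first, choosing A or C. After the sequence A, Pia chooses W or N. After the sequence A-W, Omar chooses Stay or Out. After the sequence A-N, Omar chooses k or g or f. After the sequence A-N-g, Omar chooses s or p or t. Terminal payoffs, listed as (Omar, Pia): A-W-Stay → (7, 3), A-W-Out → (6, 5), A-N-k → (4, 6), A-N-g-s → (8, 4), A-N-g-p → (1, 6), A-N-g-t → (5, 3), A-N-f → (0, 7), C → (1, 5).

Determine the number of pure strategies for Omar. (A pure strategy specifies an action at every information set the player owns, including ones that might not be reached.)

Omar owns the root with actions {A, C} — two choices.
Omar owns the node after A-W with actions {Stay, Out} — two choices.
Omar owns the node after A-N with actions {k, g, f} — three choices.
Omar owns the node after A-N-g with actions {s, p, t} — three choices.
A pure strategy fixes one action at each information set independently, so the count is the product 2 × 2 × 3 × 3 = 36.
(For reference, Pia has 2 pure strategies, giving a 36×2 normal-form matrix.)

36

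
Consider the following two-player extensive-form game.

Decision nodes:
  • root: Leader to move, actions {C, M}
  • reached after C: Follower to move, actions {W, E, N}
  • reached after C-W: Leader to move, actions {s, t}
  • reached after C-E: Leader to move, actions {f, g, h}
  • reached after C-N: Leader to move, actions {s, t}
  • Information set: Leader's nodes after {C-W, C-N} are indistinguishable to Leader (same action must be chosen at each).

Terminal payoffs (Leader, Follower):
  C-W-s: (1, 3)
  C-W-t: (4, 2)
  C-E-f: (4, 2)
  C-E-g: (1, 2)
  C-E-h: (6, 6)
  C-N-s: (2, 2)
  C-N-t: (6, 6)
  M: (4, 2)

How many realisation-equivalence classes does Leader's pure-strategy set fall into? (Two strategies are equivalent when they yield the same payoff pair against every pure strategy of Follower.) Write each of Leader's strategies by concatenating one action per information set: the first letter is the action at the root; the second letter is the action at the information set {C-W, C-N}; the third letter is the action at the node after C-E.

Leader has 12 pure strategies: Csf, Csg, Csh, Ctf, Ctg, Cth, Msf, Msg, Msh, Mtf, Mtg, Mth. Columns: W, E, N.
{Csf} → row (1,3) (4,2) (2,2)
{Csg} → row (1,3) (1,2) (2,2)
{Csh} → row (1,3) (6,6) (2,2)
{Ctf} → row (4,2) (4,2) (6,6)
{Ctg} → row (4,2) (1,2) (6,6)
{Cth} → row (4,2) (6,6) (6,6)
{Msf, Msg, Msh, Mtf, Mtg, Mth} → row (4,2) (4,2) (4,2)
That's 7 distinct rows out of 12 strategies.

7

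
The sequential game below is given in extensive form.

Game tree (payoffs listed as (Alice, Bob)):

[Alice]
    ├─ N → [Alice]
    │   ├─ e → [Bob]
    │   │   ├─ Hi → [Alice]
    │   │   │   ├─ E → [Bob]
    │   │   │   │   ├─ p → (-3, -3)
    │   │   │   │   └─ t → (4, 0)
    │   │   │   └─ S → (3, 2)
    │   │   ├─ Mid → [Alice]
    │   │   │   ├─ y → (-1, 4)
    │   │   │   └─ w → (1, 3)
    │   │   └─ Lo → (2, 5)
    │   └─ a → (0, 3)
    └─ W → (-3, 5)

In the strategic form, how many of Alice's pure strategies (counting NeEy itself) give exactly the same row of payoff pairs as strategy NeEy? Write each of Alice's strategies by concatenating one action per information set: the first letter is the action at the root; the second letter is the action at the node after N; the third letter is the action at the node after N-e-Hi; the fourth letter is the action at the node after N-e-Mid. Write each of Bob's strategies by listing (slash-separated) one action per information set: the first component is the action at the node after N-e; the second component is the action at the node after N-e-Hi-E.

Row for NeEy (columns Hi/p, Hi/t, Mid/p, Mid/t, Lo/p, Lo/t): (-3,-3) (4,0) (-1,4) (-1,4) (2,5) (2,5).
Every one of Alice's information sets is on the play path for some reply by Bob when Alice follows NeEy.
Changing the action at any of them therefore changes at least one column, so only NeEy itself gives this row.

1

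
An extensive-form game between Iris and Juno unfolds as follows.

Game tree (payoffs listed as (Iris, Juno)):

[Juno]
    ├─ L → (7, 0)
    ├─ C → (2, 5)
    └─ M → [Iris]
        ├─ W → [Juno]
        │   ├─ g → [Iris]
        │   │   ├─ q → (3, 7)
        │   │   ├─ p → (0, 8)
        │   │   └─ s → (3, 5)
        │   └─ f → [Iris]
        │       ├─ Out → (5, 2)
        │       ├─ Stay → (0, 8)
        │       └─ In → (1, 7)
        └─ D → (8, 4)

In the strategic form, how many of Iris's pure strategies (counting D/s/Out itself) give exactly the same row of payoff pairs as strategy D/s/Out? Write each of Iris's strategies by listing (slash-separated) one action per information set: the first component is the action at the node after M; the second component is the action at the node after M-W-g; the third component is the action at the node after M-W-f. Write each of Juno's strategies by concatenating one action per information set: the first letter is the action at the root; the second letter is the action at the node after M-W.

Row for D/s/Out (columns Lg, Lf, Cg, Cf, Mg, Mf): (7,0) (7,0) (2,5) (2,5) (8,4) (8,4).
Under D/s/Out, Iris's choice at the node after M-W-g and at the node after M-W-f can never be reached regardless of what Juno does, so varying those choices leaves every outcome unchanged.
Holding the reachable choices fixed and varying the unreachable ones freely already gives 3 × 3 = 9 equivalent strategies.
No other strategy reproduces this row, so those 9 are the full class: D/q/Out, D/q/Stay, D/q/In, D/p/Out, D/p/Stay, D/p/In, D/s/Out, D/s/Stay, D/s/In.

9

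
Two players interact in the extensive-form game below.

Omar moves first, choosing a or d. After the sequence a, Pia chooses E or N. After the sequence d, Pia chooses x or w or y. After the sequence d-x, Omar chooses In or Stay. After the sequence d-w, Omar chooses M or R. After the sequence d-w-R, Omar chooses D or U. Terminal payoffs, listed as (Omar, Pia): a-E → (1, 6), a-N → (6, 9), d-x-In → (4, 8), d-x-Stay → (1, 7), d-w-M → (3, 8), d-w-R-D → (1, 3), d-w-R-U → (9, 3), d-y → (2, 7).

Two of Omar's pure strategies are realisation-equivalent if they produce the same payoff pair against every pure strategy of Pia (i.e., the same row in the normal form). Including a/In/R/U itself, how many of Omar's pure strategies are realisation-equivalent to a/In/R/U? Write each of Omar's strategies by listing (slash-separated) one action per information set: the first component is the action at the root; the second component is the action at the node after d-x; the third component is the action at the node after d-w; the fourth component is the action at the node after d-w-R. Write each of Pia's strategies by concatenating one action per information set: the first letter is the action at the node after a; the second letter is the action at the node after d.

Row for a/In/R/U (columns Ex, Ew, Ey, Nx, Nw, Ny): (1,6) (1,6) (1,6) (6,9) (6,9) (6,9).
Under a/In/R/U, Omar's choice at the node after d-x and at the node after d-w and at the node after d-w-R can never be reached regardless of what Pia does, so varying those choices leaves every outcome unchanged.
Holding the reachable choices fixed and varying the unreachable ones freely already gives 2 × 2 × 2 = 8 equivalent strategies.
No other strategy reproduces this row, so those 8 are the full class: a/In/M/D, a/In/M/U, a/In/R/D, a/In/R/U, a/Stay/M/D, a/Stay/M/U, a/Stay/R/D, a/Stay/R/U.

8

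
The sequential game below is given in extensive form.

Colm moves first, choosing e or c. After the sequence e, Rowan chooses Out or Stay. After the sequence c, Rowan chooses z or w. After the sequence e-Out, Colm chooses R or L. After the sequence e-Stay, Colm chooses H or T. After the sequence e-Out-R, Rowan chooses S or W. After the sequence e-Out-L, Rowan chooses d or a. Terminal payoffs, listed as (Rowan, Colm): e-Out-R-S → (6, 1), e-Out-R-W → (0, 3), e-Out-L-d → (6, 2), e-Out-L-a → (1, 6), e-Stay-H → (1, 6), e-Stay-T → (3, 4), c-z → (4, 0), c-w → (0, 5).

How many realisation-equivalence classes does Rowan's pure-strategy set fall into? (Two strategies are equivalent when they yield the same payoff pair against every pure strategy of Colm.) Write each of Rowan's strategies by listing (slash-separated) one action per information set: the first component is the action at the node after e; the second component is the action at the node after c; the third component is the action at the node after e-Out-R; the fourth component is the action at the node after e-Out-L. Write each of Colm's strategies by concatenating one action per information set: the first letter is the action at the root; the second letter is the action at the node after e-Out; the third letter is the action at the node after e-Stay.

10

Rowan has 16 pure strategies: Out/z/S/d, Out/z/S/a, Out/z/W/d, Out/z/W/a, Out/w/S/d, Out/w/S/a, Out/w/W/d, Out/w/W/a, Stay/z/S/d, Stay/z/S/a, Stay/z/W/d, Stay/z/W/a, Stay/w/S/d, Stay/w/S/a, Stay/w/W/d, Stay/w/W/a. Columns: eRH, eRT, eLH, eLT, cRH, cRT, cLH, cLT.
{Out/z/S/d} → row (6,1) (6,1) (6,2) (6,2) (4,0) (4,0) (4,0) (4,0)
{Out/z/S/a} → row (6,1) (6,1) (1,6) (1,6) (4,0) (4,0) (4,0) (4,0)
{Out/z/W/d} → row (0,3) (0,3) (6,2) (6,2) (4,0) (4,0) (4,0) (4,0)
{Out/z/W/a} → row (0,3) (0,3) (1,6) (1,6) (4,0) (4,0) (4,0) (4,0)
{Out/w/S/d} → row (6,1) (6,1) (6,2) (6,2) (0,5) (0,5) (0,5) (0,5)
{Out/w/S/a} → row (6,1) (6,1) (1,6) (1,6) (0,5) (0,5) (0,5) (0,5)
{Out/w/W/d} → row (0,3) (0,3) (6,2) (6,2) (0,5) (0,5) (0,5) (0,5)
{Out/w/W/a} → row (0,3) (0,3) (1,6) (1,6) (0,5) (0,5) (0,5) (0,5)
{Stay/z/S/d, Stay/z/S/a, Stay/z/W/d, Stay/z/W/a} → row (1,6) (3,4) (1,6) (3,4) (4,0) (4,0) (4,0) (4,0)
{Stay/w/S/d, Stay/w/S/a, Stay/w/W/d, Stay/w/W/a} → row (1,6) (3,4) (1,6) (3,4) (0,5) (0,5) (0,5) (0,5)
That's 10 distinct rows out of 16 strategies.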